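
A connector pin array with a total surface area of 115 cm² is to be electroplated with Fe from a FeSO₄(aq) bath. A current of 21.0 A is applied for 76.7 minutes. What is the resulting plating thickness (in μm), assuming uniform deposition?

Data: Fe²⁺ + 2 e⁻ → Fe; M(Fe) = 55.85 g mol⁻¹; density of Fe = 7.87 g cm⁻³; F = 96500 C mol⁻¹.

309 μm

Q = I·t = 21.00 × 4602.0 = 96640 C; n(e⁻) = 1.001 mol.
n(Fe) = n(e⁻)/2 = 0.5007 mol, so m = 0.5007 × 55.85 = 27.97 g.
Volume = m/ρ = 27.97 / 7.87 = 3.554 cm³.
Thickness = V/A = 3.554 / 115 = 0.0309 cm = 309 μm.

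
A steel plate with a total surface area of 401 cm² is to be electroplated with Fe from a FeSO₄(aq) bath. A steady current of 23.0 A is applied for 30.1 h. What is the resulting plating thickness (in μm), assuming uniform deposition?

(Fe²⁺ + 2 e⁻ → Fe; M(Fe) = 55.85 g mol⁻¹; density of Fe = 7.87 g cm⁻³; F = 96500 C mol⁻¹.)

Q = I·t = 23.00 × 108360 = 2492000 C; n(e⁻) = 25.83 mol.
n(Fe) = n(e⁻)/2 = 12.91 mol, so m = 12.91 × 55.85 = 721.2 g.
Volume = m/ρ = 721.2 / 7.87 = 91.64 cm³.
Thickness = V/A = 91.64 / 401 = 0.229 cm = 2290 μm.

2290 μm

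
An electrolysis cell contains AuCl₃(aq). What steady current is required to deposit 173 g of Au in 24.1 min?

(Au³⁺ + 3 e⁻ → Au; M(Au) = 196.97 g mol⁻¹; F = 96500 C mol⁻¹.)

n(Au) = 173 / 196.97 = 0.8783 mol.
n(e⁻) = 3 × 0.8783 = 2.635 mol.
Q = n(e⁻)·F = 2.635 × 96500 = 254300 C.
I = Q/t = 254300 / 1446.0 s = 176 A.

176 A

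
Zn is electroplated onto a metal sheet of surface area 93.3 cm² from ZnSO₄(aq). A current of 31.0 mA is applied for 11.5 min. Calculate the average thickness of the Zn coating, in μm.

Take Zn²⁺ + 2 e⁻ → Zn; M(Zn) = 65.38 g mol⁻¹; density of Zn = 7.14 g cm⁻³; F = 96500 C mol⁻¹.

Q = I·t = 0.03100 × 690.00 = 21.39 C; n(e⁻) = 0.0002217 mol.
n(Zn) = n(e⁻)/2 = 0.0001108 mol, so m = 0.0001108 × 65.38 = 0.007246 g.
Volume = m/ρ = 0.007246 / 7.14 = 0.001015 cm³.
Thickness = V/A = 0.001015 / 93.3 = 1.09 × 10⁻⁵ cm = 0.109 μm.

0.109 μm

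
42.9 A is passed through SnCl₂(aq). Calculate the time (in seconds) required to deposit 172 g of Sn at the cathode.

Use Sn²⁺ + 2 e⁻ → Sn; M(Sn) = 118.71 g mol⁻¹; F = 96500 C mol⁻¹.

n(Sn) = m/M = 172 / 118.71 = 1.449 mol.
Each Sn atom requires 2 electrons, so n(e⁻) = 2 × 1.449 = 2.898 mol.
Q = n(e⁻)·F = 2.898 × 96500 = 279600 C.
t = Q/I = 279600 / 42.90 A = 6518 s.

6520 s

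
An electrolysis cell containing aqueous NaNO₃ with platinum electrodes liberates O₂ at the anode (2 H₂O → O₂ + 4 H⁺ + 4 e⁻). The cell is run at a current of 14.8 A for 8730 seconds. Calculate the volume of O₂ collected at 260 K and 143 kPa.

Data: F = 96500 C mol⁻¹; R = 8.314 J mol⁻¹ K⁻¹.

5.06 L

Q = I·t = 14.80 A × 8730.0 s = 129200 C.
n(e⁻) = Q/F = 129200 / 96500 = 1.339 mol.
4 electrons are transferred per O₂ molecule, so n(O₂) = 1.339 / 4 = 0.3347 mol.
V = nRT/P = (0.3347 × 8.314 × 260) / (143 × 10³ Pa) = 0.00506 m³ = 5.06 L.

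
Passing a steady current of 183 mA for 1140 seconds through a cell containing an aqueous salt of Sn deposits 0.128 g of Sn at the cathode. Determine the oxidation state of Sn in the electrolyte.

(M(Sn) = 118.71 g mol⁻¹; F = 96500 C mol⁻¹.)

Q = I·t = 0.1830 A × 1140.0 s = 208.6 C, so n(e⁻) = 208.6/96500 = 0.002162 mol.
n(Sn) deposited = 0.128 / 118.71 = 0.001078 mol.
Electrons per atom = n(e⁻)/n(Sn) = 0.002162 / 0.001078 = 2.00 ≈ 2, so the ion is Sn²⁺.

+2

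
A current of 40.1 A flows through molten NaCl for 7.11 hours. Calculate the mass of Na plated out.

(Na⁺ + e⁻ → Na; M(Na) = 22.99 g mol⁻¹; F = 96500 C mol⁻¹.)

245 g

Q = I·t = 40.10 A × 25596 s = 1026000 C.
n(e⁻) = Q/F = 1026000 / 96500 = 10.64 mol.
Na⁺ + e⁻ → Na, so n(Na) = n(e⁻)/1 = 10.64 mol.
m = n·M = 10.64 × 22.99 = 245 g.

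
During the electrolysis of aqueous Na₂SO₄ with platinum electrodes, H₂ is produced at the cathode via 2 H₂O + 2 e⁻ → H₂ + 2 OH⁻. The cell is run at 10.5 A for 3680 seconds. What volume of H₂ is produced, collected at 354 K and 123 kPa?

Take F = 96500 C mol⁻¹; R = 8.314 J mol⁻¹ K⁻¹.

4.79 L

Q = I·t = 10.50 A × 3680.0 s = 38640 C.
n(e⁻) = Q/F = 38640 / 96500 = 0.4004 mol.
2 electrons are transferred per H₂ molecule, so n(H₂) = 0.4004 / 2 = 0.2002 mol.
V = nRT/P = (0.2002 × 8.314 × 354) / (123 × 10³ Pa) = 0.00479 m³ = 4.79 L.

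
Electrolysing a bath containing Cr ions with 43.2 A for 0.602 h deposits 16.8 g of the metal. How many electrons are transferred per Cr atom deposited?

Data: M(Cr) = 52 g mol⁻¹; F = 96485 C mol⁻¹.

Q = I·t = 43.20 A × 2167.2 s = 93620 C, so n(e⁻) = 93620/96485 = 0.9703 mol.
n(Cr) deposited = 16.8 / 52 = 0.3231 mol.
Electrons per atom = n(e⁻)/n(Cr) = 0.9703 / 0.3231 = 3.00 ≈ 3, so the ion is Cr³⁺.

3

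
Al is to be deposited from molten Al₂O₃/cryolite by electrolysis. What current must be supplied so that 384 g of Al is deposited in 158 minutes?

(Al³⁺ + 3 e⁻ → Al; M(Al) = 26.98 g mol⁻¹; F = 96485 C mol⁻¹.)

n(Al) = 384 / 26.98 = 14.23 mol.
n(e⁻) = 3 × 14.23 = 42.70 mol.
Q = n(e⁻)·F = 42.70 × 96485 = 4120000 C.
I = Q/t = 4120000 / 9480.0 s = 435 A.

435 A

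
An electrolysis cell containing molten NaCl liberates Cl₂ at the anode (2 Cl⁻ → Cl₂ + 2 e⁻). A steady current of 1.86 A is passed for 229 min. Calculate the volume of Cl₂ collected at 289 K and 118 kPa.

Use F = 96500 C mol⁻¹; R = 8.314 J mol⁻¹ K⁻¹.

Q = I·t = 1.860 A × 13740 s = 25560 C.
n(e⁻) = Q/F = 25560 / 96500 = 0.2648 mol.
2 electrons are transferred per Cl₂ molecule, so n(Cl₂) = 0.2648 / 2 = 0.1324 mol.
V = nRT/P = (0.1324 × 8.314 × 289) / (118 × 10³ Pa) = 0.00270 m³ = 2.70 L.

2.70 L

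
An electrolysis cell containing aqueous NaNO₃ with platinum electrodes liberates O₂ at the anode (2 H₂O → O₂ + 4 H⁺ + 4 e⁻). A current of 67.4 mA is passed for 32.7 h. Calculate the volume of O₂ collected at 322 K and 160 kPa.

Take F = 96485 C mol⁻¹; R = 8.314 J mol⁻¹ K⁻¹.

Q = I·t = 0.06740 A × 117720 s = 7934 C.
n(e⁻) = Q/F = 7934 / 96485 = 0.08223 mol.
4 electrons are transferred per O₂ molecule, so n(O₂) = 0.08223 / 4 = 0.02056 mol.
V = nRT/P = (0.02056 × 8.314 × 322) / (160 × 10³ Pa) = 3.44 × 10⁻⁴ m³ = 0.344 L.

0.344 L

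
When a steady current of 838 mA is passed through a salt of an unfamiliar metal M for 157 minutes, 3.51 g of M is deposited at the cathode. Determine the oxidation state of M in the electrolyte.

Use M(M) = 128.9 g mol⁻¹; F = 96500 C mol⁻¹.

Q = I·t = 0.8380 A × 9420.0 s = 7894 C, so n(e⁻) = 7894/96500 = 0.08180 mol.
n(M) deposited = 3.51 / 128.9 = 0.02723 mol.
Electrons per atom = n(e⁻)/n(M) = 0.08180 / 0.02723 = 3.00 ≈ 3, so the ion is M³⁺.

+3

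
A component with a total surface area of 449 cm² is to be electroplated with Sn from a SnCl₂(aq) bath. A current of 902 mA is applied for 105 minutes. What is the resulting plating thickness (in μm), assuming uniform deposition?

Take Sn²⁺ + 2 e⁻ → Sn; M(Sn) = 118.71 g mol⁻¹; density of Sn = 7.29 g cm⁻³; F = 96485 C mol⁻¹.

Q = I·t = 0.9020 × 6300.0 = 5683 C; n(e⁻) = 0.05890 mol.
n(Sn) = n(e⁻)/2 = 0.02945 mol, so m = 0.02945 × 118.71 = 3.496 g.
Volume = m/ρ = 3.496 / 7.29 = 0.4795 cm³.
Thickness = V/A = 0.4795 / 449 = 0.00107 cm = 10.7 μm.

10.7 μm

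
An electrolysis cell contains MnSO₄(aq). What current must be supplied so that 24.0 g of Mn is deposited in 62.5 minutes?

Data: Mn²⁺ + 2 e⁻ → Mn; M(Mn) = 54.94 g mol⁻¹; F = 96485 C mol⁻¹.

22.5 A

n(Mn) = 24.0 / 54.94 = 0.4368 mol.
n(e⁻) = 2 × 0.4368 = 0.8737 mol.
Q = n(e⁻)·F = 0.8737 × 96485 = 84300 C.
I = Q/t = 84300 / 3750.0 s = 22.5 A.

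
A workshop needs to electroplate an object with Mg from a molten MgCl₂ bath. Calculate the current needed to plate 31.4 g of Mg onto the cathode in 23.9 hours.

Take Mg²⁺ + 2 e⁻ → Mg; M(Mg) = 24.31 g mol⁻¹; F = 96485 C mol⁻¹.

n(Mg) = 31.4 / 24.31 = 1.292 mol.
n(e⁻) = 2 × 1.292 = 2.583 mol.
Q = n(e⁻)·F = 2.583 × 96485 = 249200 C.
I = Q/t = 249200 / 86040 s = 2.90 A.

2.90 A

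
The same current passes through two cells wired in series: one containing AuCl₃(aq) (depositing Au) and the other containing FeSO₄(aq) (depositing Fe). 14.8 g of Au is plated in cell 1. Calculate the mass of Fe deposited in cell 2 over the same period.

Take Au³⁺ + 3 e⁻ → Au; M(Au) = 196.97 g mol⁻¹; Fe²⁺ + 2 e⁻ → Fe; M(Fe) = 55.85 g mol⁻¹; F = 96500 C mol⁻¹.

n(Au) = 14.8 / 196.97 = 0.07514 mol.
Since Au³⁺ + 3 e⁻ → Au, n(e⁻) passed = 3 × 0.07514 = 0.2254 mol.
Cells in series carry the same charge, so the same 0.2254 mol of electrons passes through cell 2.
Fe²⁺ + 2 e⁻ → Fe, so n(Fe) = 0.2254 / 2 = 0.1127 mol.
m(Fe) = 0.1127 × 55.85 = 6.29 g.

6.29 g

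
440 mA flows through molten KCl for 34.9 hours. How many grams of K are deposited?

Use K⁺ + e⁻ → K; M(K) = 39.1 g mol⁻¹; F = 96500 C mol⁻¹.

22.4 g

Q = I·t = 0.4400 A × 125640 s = 55280 C.
n(e⁻) = Q/F = 55280 / 96500 = 0.5729 mol.
K⁺ + e⁻ → K, so n(K) = n(e⁻)/1 = 0.5729 mol.
m = n·M = 0.5729 × 39.1 = 22.4 g.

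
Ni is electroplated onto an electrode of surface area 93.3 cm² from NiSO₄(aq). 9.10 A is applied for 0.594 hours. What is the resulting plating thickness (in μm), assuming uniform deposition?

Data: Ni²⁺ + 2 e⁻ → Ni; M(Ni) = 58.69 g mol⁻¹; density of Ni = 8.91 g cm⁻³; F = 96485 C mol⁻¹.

Q = I·t = 9.100 × 2138.4 = 19460 C; n(e⁻) = 0.2017 mol.
n(Ni) = n(e⁻)/2 = 0.1008 mol, so m = 0.1008 × 58.69 = 5.918 g.
Volume = m/ρ = 5.918 / 8.91 = 0.6642 cm³.
Thickness = V/A = 0.6642 / 93.3 = 0.00712 cm = 71.2 μm.

71.2 μm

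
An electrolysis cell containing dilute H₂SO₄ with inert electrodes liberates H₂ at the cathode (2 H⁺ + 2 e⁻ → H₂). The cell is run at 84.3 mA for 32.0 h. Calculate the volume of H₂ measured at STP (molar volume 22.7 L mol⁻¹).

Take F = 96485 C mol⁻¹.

1.14 L

Q = I·t = 0.08430 A × 115200 s = 9711 C.
n(e⁻) = Q/F = 9711 / 96485 = 0.1007 mol.
2 electrons are transferred per H₂ molecule, so n(H₂) = 0.1007 / 2 = 0.05033 mol.
V = n × V_m = 0.05033 × 22.7 = 1.14 L.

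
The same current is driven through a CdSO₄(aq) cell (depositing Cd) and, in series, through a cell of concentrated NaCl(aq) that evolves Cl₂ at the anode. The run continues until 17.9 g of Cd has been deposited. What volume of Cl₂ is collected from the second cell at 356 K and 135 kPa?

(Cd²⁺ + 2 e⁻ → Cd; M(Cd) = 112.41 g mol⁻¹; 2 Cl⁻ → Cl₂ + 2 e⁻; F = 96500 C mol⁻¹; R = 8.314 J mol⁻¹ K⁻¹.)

3.49 L

n(Cd) = 17.9 / 112.41 = 0.1592 mol, so n(e⁻) = 2 × 0.1592 = 0.3185 mol.
The cells are in series, so the same 0.3185 mol of electrons passes through the second cell.
2 Cl⁻ → Cl₂ + 2 e⁻ — 2 mol e⁻ per mol Cl₂, so n(Cl₂) = 0.3185/2 = 0.1592 mol.
V = nRT/P = (0.1592 × 8.314 × 356) / (135 × 10³) = 0.00349 m³ = 3.49 L.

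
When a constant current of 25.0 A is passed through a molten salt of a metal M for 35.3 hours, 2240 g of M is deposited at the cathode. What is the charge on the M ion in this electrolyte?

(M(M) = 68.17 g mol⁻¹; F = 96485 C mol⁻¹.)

Q = I·t = 25.00 A × 127080 s = 3177000 C, so n(e⁻) = 3177000/96485 = 32.93 mol.
n(M) deposited = 2240 / 68.17 = 32.86 mol.
Electrons per atom = n(e⁻)/n(M) = 32.93 / 32.86 = 1.00 ≈ 1, so the ion is M⁺.

+1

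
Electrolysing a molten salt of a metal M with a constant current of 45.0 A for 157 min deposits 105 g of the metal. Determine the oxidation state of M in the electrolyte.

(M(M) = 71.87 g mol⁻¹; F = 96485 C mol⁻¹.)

Q = I·t = 45.00 A × 9420.0 s = 423900 C, so n(e⁻) = 423900/96485 = 4.393 mol.
n(M) deposited = 105 / 71.87 = 1.461 mol.
Electrons per atom = n(e⁻)/n(M) = 4.393 / 1.461 = 3.01 ≈ 3, so the ion is M³⁺.

+3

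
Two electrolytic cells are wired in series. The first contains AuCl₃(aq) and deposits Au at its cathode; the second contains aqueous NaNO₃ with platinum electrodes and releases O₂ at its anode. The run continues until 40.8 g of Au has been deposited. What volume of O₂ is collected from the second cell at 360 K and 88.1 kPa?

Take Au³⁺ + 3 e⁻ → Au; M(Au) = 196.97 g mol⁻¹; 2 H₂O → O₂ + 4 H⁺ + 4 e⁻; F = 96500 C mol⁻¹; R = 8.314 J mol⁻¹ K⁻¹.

5.28 L

n(Au) = 40.8 / 196.97 = 0.2071 mol, so n(e⁻) = 3 × 0.2071 = 0.6214 mol.
The cells are in series, so the same 0.6214 mol of electrons passes through the second cell.
2 H₂O → O₂ + 4 H⁺ + 4 e⁻ — 4 mol e⁻ per mol O₂, so n(O₂) = 0.6214/4 = 0.1554 mol.
V = nRT/P = (0.1554 × 8.314 × 360) / (88.1 × 10³) = 0.00528 m³ = 5.28 L.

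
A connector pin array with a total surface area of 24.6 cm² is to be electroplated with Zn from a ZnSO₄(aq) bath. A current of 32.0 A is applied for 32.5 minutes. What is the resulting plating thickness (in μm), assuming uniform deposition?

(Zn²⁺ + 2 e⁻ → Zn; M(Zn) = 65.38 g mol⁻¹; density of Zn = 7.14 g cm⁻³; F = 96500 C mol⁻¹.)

1200 μm

Q = I·t = 32.00 × 1950.0 = 62400 C; n(e⁻) = 0.6466 mol.
n(Zn) = n(e⁻)/2 = 0.3233 mol, so m = 0.3233 × 65.38 = 21.14 g.
Volume = m/ρ = 21.14 / 7.14 = 2.961 cm³.
Thickness = V/A = 2.961 / 24.6 = 0.120 cm = 1200 μm.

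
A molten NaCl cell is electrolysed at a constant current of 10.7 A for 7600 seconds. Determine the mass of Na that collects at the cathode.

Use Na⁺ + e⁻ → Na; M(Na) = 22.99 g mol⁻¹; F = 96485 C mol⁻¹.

19.4 g

Q = I·t = 10.70 A × 7600.0 s = 81320 C.
n(e⁻) = Q/F = 81320 / 96485 = 0.8428 mol.
Na⁺ + e⁻ → Na, so n(Na) = n(e⁻)/1 = 0.8428 mol.
m = n·M = 0.8428 × 22.99 = 19.4 g.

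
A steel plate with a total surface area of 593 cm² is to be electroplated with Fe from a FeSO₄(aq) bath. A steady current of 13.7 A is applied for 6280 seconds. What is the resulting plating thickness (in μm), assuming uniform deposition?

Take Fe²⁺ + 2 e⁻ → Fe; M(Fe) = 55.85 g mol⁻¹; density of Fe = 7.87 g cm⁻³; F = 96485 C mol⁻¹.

53.4 μm

Q = I·t = 13.70 × 6280.0 = 86040 C; n(e⁻) = 0.8917 mol.
n(Fe) = n(e⁻)/2 = 0.4459 mol, so m = 0.4459 × 55.85 = 24.90 g.
Volume = m/ρ = 24.90 / 7.87 = 3.164 cm³.
Thickness = V/A = 3.164 / 593 = 0.00534 cm = 53.4 μm.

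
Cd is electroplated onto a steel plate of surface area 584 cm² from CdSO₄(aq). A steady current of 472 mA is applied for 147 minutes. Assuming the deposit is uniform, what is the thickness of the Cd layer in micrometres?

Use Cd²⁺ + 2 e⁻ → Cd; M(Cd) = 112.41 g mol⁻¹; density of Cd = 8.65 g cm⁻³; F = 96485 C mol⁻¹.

Q = I·t = 0.4720 × 8820.0 = 4163 C; n(e⁻) = 0.04315 mol.
n(Cd) = n(e⁻)/2 = 0.02157 mol, so m = 0.02157 × 112.41 = 2.425 g.
Volume = m/ρ = 2.425 / 8.65 = 0.2804 cm³.
Thickness = V/A = 0.2804 / 584 = 4.80 × 10⁻⁴ cm = 4.80 μm.

4.80 μm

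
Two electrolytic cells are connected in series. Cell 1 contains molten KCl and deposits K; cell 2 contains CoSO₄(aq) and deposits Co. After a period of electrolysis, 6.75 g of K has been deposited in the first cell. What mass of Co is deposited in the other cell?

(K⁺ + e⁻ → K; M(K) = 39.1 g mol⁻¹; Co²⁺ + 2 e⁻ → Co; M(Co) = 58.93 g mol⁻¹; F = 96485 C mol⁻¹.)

5.09 g

n(K) = 6.75 / 39.1 = 0.1726 mol.
Since K⁺ + e⁻ → K, n(e⁻) passed = 1 × 0.1726 = 0.1726 mol.
Cells in series carry the same charge, so the same 0.1726 mol of electrons passes through cell 2.
Co²⁺ + 2 e⁻ → Co, so n(Co) = 0.1726 / 2 = 0.08632 mol.
m(Co) = 0.08632 × 58.93 = 5.09 g.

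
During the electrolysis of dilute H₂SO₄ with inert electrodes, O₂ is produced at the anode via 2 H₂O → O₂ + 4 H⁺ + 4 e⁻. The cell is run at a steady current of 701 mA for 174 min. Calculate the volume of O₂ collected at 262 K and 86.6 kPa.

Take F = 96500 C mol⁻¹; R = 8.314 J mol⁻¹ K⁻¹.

Q = I·t = 0.7010 A × 10440 s = 7318 C.
n(e⁻) = Q/F = 7318 / 96500 = 0.07584 mol.
4 electrons are transferred per O₂ molecule, so n(O₂) = 0.07584 / 4 = 0.01896 mol.
V = nRT/P = (0.01896 × 8.314 × 262) / (86.6 × 10³ Pa) = 4.77 × 10⁻⁴ m³ = 0.477 L.

0.477 L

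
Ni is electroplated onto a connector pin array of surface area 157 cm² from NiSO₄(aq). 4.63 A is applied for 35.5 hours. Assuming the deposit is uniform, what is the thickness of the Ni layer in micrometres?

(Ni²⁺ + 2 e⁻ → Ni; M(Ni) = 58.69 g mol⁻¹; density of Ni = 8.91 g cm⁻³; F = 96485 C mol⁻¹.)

Q = I·t = 4.630 × 127800 = 591700 C; n(e⁻) = 6.133 mol.
n(Ni) = n(e⁻)/2 = 3.066 mol, so m = 3.066 × 58.69 = 180.0 g.
Volume = m/ρ = 180.0 / 8.91 = 20.20 cm³.
Thickness = V/A = 20.20 / 157 = 0.129 cm = 1290 μm.

1290 μm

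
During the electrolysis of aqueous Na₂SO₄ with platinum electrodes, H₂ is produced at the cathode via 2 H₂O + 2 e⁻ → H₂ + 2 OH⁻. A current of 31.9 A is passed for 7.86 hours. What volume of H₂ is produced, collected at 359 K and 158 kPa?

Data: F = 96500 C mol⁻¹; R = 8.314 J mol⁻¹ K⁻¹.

Q = I·t = 31.90 A × 28296 s = 902600 C.
n(e⁻) = Q/F = 902600 / 96500 = 9.354 mol.
2 electrons are transferred per H₂ molecule, so n(H₂) = 9.354 / 2 = 4.677 mol.
V = nRT/P = (4.677 × 8.314 × 359) / (158 × 10³ Pa) = 0.0883 m³ = 88.3 L.

88.3 L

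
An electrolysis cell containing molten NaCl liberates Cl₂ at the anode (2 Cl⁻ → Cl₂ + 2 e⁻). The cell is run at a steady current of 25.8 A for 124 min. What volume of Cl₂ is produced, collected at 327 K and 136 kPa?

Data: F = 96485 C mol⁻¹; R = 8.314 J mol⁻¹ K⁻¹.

Q = I·t = 25.80 A × 7440.0 s = 192000 C.
n(e⁻) = Q/F = 192000 / 96485 = 1.989 mol.
2 electrons are transferred per Cl₂ molecule, so n(Cl₂) = 1.989 / 2 = 0.9947 mol.
V = nRT/P = (0.9947 × 8.314 × 327) / (136 × 10³ Pa) = 0.0199 m³ = 19.9 L.

19.9 L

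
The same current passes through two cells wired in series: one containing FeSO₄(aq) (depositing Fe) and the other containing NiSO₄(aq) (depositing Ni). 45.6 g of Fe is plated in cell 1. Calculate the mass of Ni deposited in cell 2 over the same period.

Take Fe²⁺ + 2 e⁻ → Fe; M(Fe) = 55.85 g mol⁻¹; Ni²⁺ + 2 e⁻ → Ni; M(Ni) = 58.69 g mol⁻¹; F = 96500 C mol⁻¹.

47.9 g

n(Fe) = 45.6 / 55.85 = 0.8165 mol.
Since Fe²⁺ + 2 e⁻ → Fe, n(e⁻) passed = 2 × 0.8165 = 1.633 mol.
Cells in series carry the same charge, so the same 1.633 mol of electrons passes through cell 2.
Ni²⁺ + 2 e⁻ → Ni, so n(Ni) = 1.633 / 2 = 0.8165 mol.
m(Ni) = 0.8165 × 58.69 = 47.9 g.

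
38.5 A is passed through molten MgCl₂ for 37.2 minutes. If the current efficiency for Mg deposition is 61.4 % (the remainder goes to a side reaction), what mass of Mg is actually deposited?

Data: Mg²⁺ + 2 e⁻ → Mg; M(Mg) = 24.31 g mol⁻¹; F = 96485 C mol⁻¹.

6.65 g

Q = I·t = 38.50 × 2232.0 = 85930 C.
n(e⁻) = 85930/96485 = 0.8906 mol; theoretically n(Mg) = 0.8906/2 = 0.4453 mol, m_theo = 10.83 g.
At 61.4 % efficiency, m_actual = 0.614 × 10.83 = 6.65 g.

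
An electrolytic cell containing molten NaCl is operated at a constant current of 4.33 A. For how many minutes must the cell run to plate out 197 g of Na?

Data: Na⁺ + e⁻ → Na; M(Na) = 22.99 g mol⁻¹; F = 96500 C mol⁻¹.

n(Na) = m/M = 197 / 22.99 = 8.569 mol.
Each Na atom requires 1 electron, so n(e⁻) = 1 × 8.569 = 8.569 mol.
Q = n(e⁻)·F = 8.569 × 96500 = 826900 C.
t = Q/I = 826900 / 4.330 A = 191000 s = 3180 min.

3180 min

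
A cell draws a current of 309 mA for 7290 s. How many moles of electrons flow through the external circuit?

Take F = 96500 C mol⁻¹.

0.0233 mol

Q = I·t = 0.3090 A × 7290.0 s = 2253 C.
n(e⁻) = Q/F = 2253 / 96500 = 0.0233 mol.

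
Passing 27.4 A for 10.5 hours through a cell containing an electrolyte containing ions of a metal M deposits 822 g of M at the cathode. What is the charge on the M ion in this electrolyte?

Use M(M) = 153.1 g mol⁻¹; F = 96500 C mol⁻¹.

Q = I·t = 27.40 A × 37800 s = 1036000 C, so n(e⁻) = 1036000/96500 = 10.73 mol.
n(M) deposited = 822 / 153.1 = 5.369 mol.
Electrons per atom = n(e⁻)/n(M) = 10.73 / 5.369 = 2.00 ≈ 2, so the ion is M²⁺.

+2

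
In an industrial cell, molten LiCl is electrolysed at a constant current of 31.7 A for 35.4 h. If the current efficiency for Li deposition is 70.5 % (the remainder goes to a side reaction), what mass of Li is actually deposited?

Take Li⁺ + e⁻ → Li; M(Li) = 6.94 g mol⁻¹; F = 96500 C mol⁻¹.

205 g

Q = I·t = 31.70 × 127440 = 4040000 C.
n(e⁻) = 4040000/96500 = 41.86 mol; theoretically n(Li) = 41.86/1 = 41.86 mol, m_theo = 290.5 g.
At 70.5 % efficiency, m_actual = 0.705 × 290.5 = 205 g.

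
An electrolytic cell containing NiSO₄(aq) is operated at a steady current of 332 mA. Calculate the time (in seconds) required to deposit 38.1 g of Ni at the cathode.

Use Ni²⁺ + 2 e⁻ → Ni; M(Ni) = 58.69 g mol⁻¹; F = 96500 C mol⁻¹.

n(Ni) = m/M = 38.1 / 58.69 = 0.6492 mol.
Each Ni atom requires 2 electrons, so n(e⁻) = 2 × 0.6492 = 1.298 mol.
Q = n(e⁻)·F = 1.298 × 96500 = 125300 C.
t = Q/I = 125300 / 0.3320 A = 377400 s.

3.77 × 10⁵ s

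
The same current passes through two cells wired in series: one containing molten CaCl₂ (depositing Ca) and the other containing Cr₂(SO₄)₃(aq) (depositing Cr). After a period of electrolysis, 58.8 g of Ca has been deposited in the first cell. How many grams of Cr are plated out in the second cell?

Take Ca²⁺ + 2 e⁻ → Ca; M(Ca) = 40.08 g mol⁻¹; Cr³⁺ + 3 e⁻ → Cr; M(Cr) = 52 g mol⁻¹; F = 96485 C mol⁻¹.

n(Ca) = 58.8 / 40.08 = 1.467 mol.
Since Ca²⁺ + 2 e⁻ → Ca, n(e⁻) passed = 2 × 1.467 = 2.934 mol.
Cells in series carry the same charge, so the same 2.934 mol of electrons passes through cell 2.
Cr³⁺ + 3 e⁻ → Cr, so n(Cr) = 2.934 / 3 = 0.9780 mol.
m(Cr) = 0.9780 × 52 = 50.9 g.

50.9 g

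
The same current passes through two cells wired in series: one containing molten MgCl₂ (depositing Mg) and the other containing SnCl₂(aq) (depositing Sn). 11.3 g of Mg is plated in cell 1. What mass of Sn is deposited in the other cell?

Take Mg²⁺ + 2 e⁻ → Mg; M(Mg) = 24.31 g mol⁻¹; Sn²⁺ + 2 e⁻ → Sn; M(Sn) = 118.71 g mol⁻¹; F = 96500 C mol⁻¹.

55.2 g

n(Mg) = 11.3 / 24.31 = 0.4648 mol.
Since Mg²⁺ + 2 e⁻ → Mg, n(e⁻) passed = 2 × 0.4648 = 0.9297 mol.
Cells in series carry the same charge, so the same 0.9297 mol of electrons passes through cell 2.
Sn²⁺ + 2 e⁻ → Sn, so n(Sn) = 0.9297 / 2 = 0.4648 mol.
m(Sn) = 0.4648 × 118.71 = 55.2 g.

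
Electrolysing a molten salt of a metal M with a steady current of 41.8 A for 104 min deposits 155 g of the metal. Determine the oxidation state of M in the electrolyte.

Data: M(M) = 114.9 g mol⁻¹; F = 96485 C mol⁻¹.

Q = I·t = 41.80 A × 6240.0 s = 260800 C, so n(e⁻) = 260800/96485 = 2.703 mol.
n(M) deposited = 155 / 114.9 = 1.349 mol.
Electrons per atom = n(e⁻)/n(M) = 2.703 / 1.349 = 2.00 ≈ 2, so the ion is M²⁺.

+2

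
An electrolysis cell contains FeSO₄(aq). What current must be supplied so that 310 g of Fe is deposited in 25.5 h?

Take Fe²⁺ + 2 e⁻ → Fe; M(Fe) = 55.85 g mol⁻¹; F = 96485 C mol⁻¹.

n(Fe) = 310 / 55.85 = 5.551 mol.
n(e⁻) = 2 × 5.551 = 11.10 mol.
Q = n(e⁻)·F = 11.10 × 96485 = 1071000 C.
I = Q/t = 1071000 / 91800 s = 11.7 A.

11.7 A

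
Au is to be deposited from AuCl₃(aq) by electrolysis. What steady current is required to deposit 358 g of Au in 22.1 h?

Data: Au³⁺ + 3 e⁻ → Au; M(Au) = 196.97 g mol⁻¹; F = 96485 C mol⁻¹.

6.61 A

n(Au) = 358 / 196.97 = 1.818 mol.
n(e⁻) = 3 × 1.818 = 5.453 mol.
Q = n(e⁻)·F = 5.453 × 96485 = 526100 C.
I = Q/t = 526100 / 79560 s = 6.61 A.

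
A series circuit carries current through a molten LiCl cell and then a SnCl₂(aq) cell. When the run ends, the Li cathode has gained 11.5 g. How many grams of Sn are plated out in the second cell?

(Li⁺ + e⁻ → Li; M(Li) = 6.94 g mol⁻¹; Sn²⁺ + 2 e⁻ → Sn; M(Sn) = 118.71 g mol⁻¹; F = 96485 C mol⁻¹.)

98.4 g

n(Li) = 11.5 / 6.94 = 1.657 mol.
Since Li⁺ + e⁻ → Li, n(e⁻) passed = 1 × 1.657 = 1.657 mol.
Cells in series carry the same charge, so the same 1.657 mol of electrons passes through cell 2.
Sn²⁺ + 2 e⁻ → Sn, so n(Sn) = 1.657 / 2 = 0.8285 mol.
m(Sn) = 0.8285 × 118.71 = 98.4 g.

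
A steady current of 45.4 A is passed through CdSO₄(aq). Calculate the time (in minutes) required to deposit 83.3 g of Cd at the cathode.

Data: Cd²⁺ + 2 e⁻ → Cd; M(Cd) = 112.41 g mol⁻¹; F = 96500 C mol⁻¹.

n(Cd) = m/M = 83.3 / 112.41 = 0.7410 mol.
Each Cd atom requires 2 electrons, so n(e⁻) = 2 × 0.7410 = 1.482 mol.
Q = n(e⁻)·F = 1.482 × 96500 = 143000 C.
t = Q/I = 143000 / 45.40 A = 3150 s = 52.5 min.

52.5 min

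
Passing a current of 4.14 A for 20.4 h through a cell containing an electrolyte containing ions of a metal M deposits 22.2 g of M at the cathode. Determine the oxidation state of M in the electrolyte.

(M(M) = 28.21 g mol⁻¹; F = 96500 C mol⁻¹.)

+4

Q = I·t = 4.140 A × 73440 s = 304000 C, so n(e⁻) = 304000/96500 = 3.151 mol.
n(M) deposited = 22.2 / 28.21 = 0.7870 mol.
Electrons per atom = n(e⁻)/n(M) = 3.151 / 0.7870 = 4.00 ≈ 4, so the ion is M⁴⁺.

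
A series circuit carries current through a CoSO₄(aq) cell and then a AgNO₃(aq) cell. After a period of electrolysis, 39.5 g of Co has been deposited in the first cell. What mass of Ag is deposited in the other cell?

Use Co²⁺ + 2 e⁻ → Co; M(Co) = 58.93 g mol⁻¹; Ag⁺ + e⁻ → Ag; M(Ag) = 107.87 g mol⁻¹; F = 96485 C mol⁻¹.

n(Co) = 39.5 / 58.93 = 0.6703 mol.
Since Co²⁺ + 2 e⁻ → Co, n(e⁻) passed = 2 × 0.6703 = 1.341 mol.
Cells in series carry the same charge, so the same 1.341 mol of electrons passes through cell 2.
Ag⁺ + e⁻ → Ag, so n(Ag) = 1.341 / 1 = 1.341 mol.
m(Ag) = 1.341 × 107.87 = 145 g.

145 g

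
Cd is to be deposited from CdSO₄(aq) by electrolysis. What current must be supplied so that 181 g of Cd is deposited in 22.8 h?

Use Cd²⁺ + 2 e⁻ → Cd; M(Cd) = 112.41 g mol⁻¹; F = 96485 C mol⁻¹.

n(Cd) = 181 / 112.41 = 1.610 mol.
n(e⁻) = 2 × 1.610 = 3.220 mol.
Q = n(e⁻)·F = 3.220 × 96485 = 310700 C.
I = Q/t = 310700 / 82080 s = 3.79 A.

3.79 A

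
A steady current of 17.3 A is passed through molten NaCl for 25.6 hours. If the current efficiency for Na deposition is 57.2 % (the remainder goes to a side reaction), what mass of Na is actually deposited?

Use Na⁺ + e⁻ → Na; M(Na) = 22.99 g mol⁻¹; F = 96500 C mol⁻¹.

Q = I·t = 17.30 × 92160 = 1594000 C.
n(e⁻) = 1594000/96500 = 16.52 mol; theoretically n(Na) = 16.52/1 = 16.52 mol, m_theo = 379.8 g.
At 57.2 % efficiency, m_actual = 0.572 × 379.8 = 217 g.

217 g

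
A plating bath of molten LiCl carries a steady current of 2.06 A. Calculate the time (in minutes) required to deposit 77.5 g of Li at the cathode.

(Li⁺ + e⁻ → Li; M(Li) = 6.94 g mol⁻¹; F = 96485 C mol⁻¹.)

8720 min

n(Li) = m/M = 77.5 / 6.94 = 11.17 mol.
Each Li atom requires 1 electron, so n(e⁻) = 1 × 11.17 = 11.17 mol.
Q = n(e⁻)·F = 11.17 × 96485 = 1077000 C.
t = Q/I = 1077000 / 2.060 A = 523000 s = 8720 min.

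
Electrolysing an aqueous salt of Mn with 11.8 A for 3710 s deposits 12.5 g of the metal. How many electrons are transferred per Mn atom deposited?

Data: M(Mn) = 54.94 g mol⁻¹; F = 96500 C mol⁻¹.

Q = I·t = 11.80 A × 3710.0 s = 43780 C, so n(e⁻) = 43780/96500 = 0.4537 mol.
n(Mn) deposited = 12.5 / 54.94 = 0.2275 mol.
Electrons per atom = n(e⁻)/n(Mn) = 0.4537 / 0.2275 = 1.99 ≈ 2, so the ion is Mn²⁺.

2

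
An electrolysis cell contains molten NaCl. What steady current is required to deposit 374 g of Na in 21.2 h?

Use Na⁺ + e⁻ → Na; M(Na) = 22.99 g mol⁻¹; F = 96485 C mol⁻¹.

20.6 A

n(Na) = 374 / 22.99 = 16.27 mol.
n(e⁻) = 1 × 16.27 = 16.27 mol.
Q = n(e⁻)·F = 16.27 × 96485 = 1570000 C.
I = Q/t = 1570000 / 76320 s = 20.6 A.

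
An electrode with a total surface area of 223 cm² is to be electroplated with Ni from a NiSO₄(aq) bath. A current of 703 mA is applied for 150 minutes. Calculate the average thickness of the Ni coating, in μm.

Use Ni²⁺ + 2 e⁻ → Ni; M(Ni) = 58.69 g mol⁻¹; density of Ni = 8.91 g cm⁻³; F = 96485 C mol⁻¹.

Q = I·t = 0.7030 × 9000.0 = 6327 C; n(e⁻) = 0.06557 mol.
n(Ni) = n(e⁻)/2 = 0.03279 mol, so m = 0.03279 × 58.69 = 1.924 g.
Volume = m/ρ = 1.924 / 8.91 = 0.2160 cm³.
Thickness = V/A = 0.2160 / 223 = 9.68 × 10⁻⁴ cm = 9.68 μm.

9.68 μm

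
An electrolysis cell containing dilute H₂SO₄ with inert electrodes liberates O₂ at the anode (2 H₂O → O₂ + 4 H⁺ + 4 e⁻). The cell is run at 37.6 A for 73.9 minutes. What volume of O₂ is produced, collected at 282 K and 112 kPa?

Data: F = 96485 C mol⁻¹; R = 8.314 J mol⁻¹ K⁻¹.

Q = I·t = 37.60 A × 4434.0 s = 166700 C.
n(e⁻) = Q/F = 166700 / 96485 = 1.728 mol.
4 electrons are transferred per O₂ molecule, so n(O₂) = 1.728 / 4 = 0.4320 mol.
V = nRT/P = (0.4320 × 8.314 × 282) / (112 × 10³ Pa) = 0.00904 m³ = 9.04 L.

9.04 L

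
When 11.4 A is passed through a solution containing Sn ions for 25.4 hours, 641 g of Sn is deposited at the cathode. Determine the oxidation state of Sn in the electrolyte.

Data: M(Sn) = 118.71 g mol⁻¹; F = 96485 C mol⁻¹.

Q = I·t = 11.40 A × 91440 s = 1042000 C, so n(e⁻) = 1042000/96485 = 10.80 mol.
n(Sn) deposited = 641 / 118.71 = 5.400 mol.
Electrons per atom = n(e⁻)/n(Sn) = 10.80 / 5.400 = 2.00 ≈ 2, so the ion is Sn²⁺.

+2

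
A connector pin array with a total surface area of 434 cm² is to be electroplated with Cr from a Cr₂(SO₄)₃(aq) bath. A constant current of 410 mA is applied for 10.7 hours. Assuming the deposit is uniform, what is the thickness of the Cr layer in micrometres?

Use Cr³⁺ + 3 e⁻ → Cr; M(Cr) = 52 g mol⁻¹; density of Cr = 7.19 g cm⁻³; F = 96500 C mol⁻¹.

Q = I·t = 0.4100 × 38520 = 15790 C; n(e⁻) = 0.1637 mol.
n(Cr) = n(e⁻)/3 = 0.05455 mol, so m = 0.05455 × 52 = 2.837 g.
Volume = m/ρ = 2.837 / 7.19 = 0.3945 cm³.
Thickness = V/A = 0.3945 / 434 = 9.09 × 10⁻⁴ cm = 9.09 μm.

9.09 μm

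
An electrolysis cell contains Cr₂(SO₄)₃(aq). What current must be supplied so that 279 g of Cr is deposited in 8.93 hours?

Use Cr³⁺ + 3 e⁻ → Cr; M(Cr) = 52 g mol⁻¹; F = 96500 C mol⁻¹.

n(Cr) = 279 / 52 = 5.365 mol.
n(e⁻) = 3 × 5.365 = 16.10 mol.
Q = n(e⁻)·F = 16.10 × 96500 = 1553000 C.
I = Q/t = 1553000 / 32148 s = 48.3 A.

48.3 A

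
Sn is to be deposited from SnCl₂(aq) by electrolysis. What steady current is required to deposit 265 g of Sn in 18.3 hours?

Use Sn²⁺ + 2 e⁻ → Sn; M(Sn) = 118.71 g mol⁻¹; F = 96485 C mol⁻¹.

n(Sn) = 265 / 118.71 = 2.232 mol.
n(e⁻) = 2 × 2.232 = 4.465 mol.
Q = n(e⁻)·F = 4.465 × 96485 = 430800 C.
I = Q/t = 430800 / 65880 s = 6.54 A.

6.54 A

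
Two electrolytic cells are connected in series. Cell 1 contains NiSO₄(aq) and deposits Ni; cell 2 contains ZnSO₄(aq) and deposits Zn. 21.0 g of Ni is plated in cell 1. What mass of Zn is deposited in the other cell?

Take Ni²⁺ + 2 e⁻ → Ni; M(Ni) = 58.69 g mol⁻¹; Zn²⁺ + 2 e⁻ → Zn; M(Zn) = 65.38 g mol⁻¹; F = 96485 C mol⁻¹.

n(Ni) = 21.0 / 58.69 = 0.3578 mol.
Since Ni²⁺ + 2 e⁻ → Ni, n(e⁻) passed = 2 × 0.3578 = 0.7156 mol.
Cells in series carry the same charge, so the same 0.7156 mol of electrons passes through cell 2.
Zn²⁺ + 2 e⁻ → Zn, so n(Zn) = 0.7156 / 2 = 0.3578 mol.
m(Zn) = 0.3578 × 65.38 = 23.4 g.

23.4 g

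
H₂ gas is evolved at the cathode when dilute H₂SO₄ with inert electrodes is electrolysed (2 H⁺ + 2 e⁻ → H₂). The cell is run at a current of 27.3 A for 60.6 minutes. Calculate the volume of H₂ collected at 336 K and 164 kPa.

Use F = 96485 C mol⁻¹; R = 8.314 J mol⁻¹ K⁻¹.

Q = I·t = 27.30 A × 3636.0 s = 99260 C.
n(e⁻) = Q/F = 99260 / 96485 = 1.029 mol.
2 electrons are transferred per H₂ molecule, so n(H₂) = 1.029 / 2 = 0.5144 mol.
V = nRT/P = (0.5144 × 8.314 × 336) / (164 × 10³ Pa) = 0.00876 m³ = 8.76 L.

8.76 L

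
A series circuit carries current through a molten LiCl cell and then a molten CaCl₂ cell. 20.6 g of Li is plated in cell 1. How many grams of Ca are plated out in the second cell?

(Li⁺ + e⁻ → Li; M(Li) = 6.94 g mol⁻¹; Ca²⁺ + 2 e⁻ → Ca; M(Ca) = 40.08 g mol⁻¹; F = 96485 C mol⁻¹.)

59.5 g

n(Li) = 20.6 / 6.94 = 2.968 mol.
Since Li⁺ + e⁻ → Li, n(e⁻) passed = 1 × 2.968 = 2.968 mol.
Cells in series carry the same charge, so the same 2.968 mol of electrons passes through cell 2.
Ca²⁺ + 2 e⁻ → Ca, so n(Ca) = 2.968 / 2 = 1.484 mol.
m(Ca) = 1.484 × 40.08 = 59.5 g.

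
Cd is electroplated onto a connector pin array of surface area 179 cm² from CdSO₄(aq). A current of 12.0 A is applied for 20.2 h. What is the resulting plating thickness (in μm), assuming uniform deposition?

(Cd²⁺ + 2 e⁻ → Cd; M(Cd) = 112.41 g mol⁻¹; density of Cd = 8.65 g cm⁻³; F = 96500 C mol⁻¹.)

3280 μm

Q = I·t = 12.00 × 72720 = 872600 C; n(e⁻) = 9.043 mol.
n(Cd) = n(e⁻)/2 = 4.521 mol, so m = 4.521 × 112.41 = 508.3 g.
Volume = m/ρ = 508.3 / 8.65 = 58.76 cm³.
Thickness = V/A = 58.76 / 179 = 0.328 cm = 3280 μm.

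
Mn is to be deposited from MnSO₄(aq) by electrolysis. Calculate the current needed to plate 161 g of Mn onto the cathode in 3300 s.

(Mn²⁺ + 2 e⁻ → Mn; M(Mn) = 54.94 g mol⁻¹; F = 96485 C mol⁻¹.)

171 A

n(Mn) = 161 / 54.94 = 2.930 mol.
n(e⁻) = 2 × 2.930 = 5.861 mol.
Q = n(e⁻)·F = 5.861 × 96485 = 565500 C.
I = Q/t = 565500 / 3300.0 s = 171 A.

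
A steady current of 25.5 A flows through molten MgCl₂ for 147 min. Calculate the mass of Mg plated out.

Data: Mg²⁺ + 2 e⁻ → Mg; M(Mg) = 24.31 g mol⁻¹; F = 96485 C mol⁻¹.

28.3 g

Q = I·t = 25.50 A × 8820.0 s = 224900 C.
n(e⁻) = Q/F = 224900 / 96485 = 2.331 mol.
Mg²⁺ + 2 e⁻ → Mg, so n(Mg) = n(e⁻)/2 = 1.166 mol.
m = n·M = 1.166 × 24.31 = 28.3 g.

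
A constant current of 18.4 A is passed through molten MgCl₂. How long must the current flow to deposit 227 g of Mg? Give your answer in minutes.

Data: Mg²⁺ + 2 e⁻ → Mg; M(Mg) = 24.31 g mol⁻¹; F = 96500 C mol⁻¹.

n(Mg) = m/M = 227 / 24.31 = 9.338 mol.
Each Mg atom requires 2 electrons, so n(e⁻) = 2 × 9.338 = 18.68 mol.
Q = n(e⁻)·F = 18.68 × 96500 = 1802000 C.
t = Q/I = 1802000 / 18.40 A = 97940 s = 1630 min.

1630 min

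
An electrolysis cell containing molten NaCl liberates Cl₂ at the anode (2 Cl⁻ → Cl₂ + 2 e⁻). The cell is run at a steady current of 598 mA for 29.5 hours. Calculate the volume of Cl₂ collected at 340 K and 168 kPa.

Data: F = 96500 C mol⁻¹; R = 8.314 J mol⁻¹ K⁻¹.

Q = I·t = 0.5980 A × 106200 s = 63510 C.
n(e⁻) = Q/F = 63510 / 96500 = 0.6581 mol.
2 electrons are transferred per Cl₂ molecule, so n(Cl₂) = 0.6581 / 2 = 0.3291 mol.
V = nRT/P = (0.3291 × 8.314 × 340) / (168 × 10³ Pa) = 0.00554 m³ = 5.54 L.

5.54 L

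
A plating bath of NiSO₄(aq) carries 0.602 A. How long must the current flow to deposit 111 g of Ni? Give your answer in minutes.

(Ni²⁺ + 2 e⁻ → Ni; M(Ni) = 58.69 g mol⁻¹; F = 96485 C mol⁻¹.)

n(Ni) = m/M = 111 / 58.69 = 1.891 mol.
Each Ni atom requires 2 electrons, so n(e⁻) = 2 × 1.891 = 3.783 mol.
Q = n(e⁻)·F = 3.783 × 96485 = 365000 C.
t = Q/I = 365000 / 0.6020 A = 606300 s = 10100 min.

10100 min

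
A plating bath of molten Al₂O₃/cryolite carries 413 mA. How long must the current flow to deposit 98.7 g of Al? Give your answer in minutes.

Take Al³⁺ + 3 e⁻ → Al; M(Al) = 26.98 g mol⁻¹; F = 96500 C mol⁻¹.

n(Al) = m/M = 98.7 / 26.98 = 3.658 mol.
Each Al atom requires 3 electrons, so n(e⁻) = 3 × 3.658 = 10.97 mol.
Q = n(e⁻)·F = 10.97 × 96500 = 1059000 C.
t = Q/I = 1059000 / 0.4130 A = 2564000 s = 42700 min.

42700 min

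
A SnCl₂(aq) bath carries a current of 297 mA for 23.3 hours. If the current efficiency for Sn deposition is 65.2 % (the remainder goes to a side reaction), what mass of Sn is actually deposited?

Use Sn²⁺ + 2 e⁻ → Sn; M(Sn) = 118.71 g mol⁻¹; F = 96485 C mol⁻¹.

9.99 g

Q = I·t = 0.2970 × 83880 = 24910 C.
n(e⁻) = 24910/96485 = 0.2582 mol; theoretically n(Sn) = 0.2582/2 = 0.1291 mol, m_theo = 15.33 g.
At 65.2 % efficiency, m_actual = 0.652 × 15.33 = 9.99 g.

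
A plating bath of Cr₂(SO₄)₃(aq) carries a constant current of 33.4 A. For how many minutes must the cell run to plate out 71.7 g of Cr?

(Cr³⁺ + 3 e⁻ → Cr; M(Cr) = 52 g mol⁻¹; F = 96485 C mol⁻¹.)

n(Cr) = m/M = 71.7 / 52 = 1.379 mol.
Each Cr atom requires 3 electrons, so n(e⁻) = 3 × 1.379 = 4.137 mol.
Q = n(e⁻)·F = 4.137 × 96485 = 399100 C.
t = Q/I = 399100 / 33.40 A = 11950 s = 199 min.

199 min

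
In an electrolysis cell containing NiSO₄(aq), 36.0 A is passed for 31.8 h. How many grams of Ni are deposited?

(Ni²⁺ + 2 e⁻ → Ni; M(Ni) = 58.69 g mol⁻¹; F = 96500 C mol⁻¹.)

1250 g

Q = I·t = 36.00 A × 114480 s = 4121000 C.
n(e⁻) = Q/F = 4121000 / 96500 = 42.71 mol.
Ni²⁺ + 2 e⁻ → Ni, so n(Ni) = n(e⁻)/2 = 21.35 mol.
m = n·M = 21.35 × 58.69 = 1250 g.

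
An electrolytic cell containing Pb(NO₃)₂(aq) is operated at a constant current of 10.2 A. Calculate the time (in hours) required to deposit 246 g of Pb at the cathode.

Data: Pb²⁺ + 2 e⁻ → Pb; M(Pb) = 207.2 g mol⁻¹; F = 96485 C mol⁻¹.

6.24 h

n(Pb) = m/M = 246 / 207.2 = 1.187 mol.
Each Pb atom requires 2 electrons, so n(e⁻) = 2 × 1.187 = 2.375 mol.
Q = n(e⁻)·F = 2.375 × 96485 = 229100 C.
t = Q/I = 229100 / 10.20 A = 22460 s = 6.24 h.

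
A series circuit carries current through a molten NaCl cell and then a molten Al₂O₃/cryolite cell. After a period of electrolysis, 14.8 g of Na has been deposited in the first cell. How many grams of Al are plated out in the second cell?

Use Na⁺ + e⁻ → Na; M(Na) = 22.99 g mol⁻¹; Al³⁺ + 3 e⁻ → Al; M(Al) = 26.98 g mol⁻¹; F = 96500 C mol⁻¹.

n(Na) = 14.8 / 22.99 = 0.6438 mol.
Since Na⁺ + e⁻ → Na, n(e⁻) passed = 1 × 0.6438 = 0.6438 mol.
Cells in series carry the same charge, so the same 0.6438 mol of electrons passes through cell 2.
Al³⁺ + 3 e⁻ → Al, so n(Al) = 0.6438 / 3 = 0.2146 mol.
m(Al) = 0.2146 × 26.98 = 5.79 g.

5.79 g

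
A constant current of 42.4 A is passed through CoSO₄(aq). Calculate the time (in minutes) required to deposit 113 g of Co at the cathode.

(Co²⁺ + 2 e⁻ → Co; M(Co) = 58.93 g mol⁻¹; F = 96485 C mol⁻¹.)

n(Co) = m/M = 113 / 58.93 = 1.918 mol.
Each Co atom requires 2 electrons, so n(e⁻) = 2 × 1.918 = 3.835 mol.
Q = n(e⁻)·F = 3.835 × 96485 = 370000 C.
t = Q/I = 370000 / 42.40 A = 8727 s = 145 min.

145 min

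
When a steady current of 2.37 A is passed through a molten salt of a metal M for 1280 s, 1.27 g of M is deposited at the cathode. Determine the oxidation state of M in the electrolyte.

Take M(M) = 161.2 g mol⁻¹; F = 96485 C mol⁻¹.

+4

Q = I·t = 2.370 A × 1280.0 s = 3034 C, so n(e⁻) = 3034/96485 = 0.03144 mol.
n(M) deposited = 1.27 / 161.2 = 0.007878 mol.
Electrons per atom = n(e⁻)/n(M) = 0.03144 / 0.007878 = 3.99 ≈ 4, so the ion is M⁴⁺.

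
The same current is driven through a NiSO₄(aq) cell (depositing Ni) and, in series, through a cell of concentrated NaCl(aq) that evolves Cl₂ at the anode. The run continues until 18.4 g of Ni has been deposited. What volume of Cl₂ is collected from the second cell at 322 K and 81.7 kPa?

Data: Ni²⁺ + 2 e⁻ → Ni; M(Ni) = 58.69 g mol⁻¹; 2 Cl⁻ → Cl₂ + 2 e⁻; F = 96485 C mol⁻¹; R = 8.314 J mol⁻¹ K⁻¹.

10.3 L

n(Ni) = 18.4 / 58.69 = 0.3135 mol, so n(e⁻) = 2 × 0.3135 = 0.6270 mol.
The cells are in series, so the same 0.6270 mol of electrons passes through the second cell.
2 Cl⁻ → Cl₂ + 2 e⁻ — 2 mol e⁻ per mol Cl₂, so n(Cl₂) = 0.6270/2 = 0.3135 mol.
V = nRT/P = (0.3135 × 8.314 × 322) / (81.7 × 10³) = 0.0103 m³ = 10.3 L.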